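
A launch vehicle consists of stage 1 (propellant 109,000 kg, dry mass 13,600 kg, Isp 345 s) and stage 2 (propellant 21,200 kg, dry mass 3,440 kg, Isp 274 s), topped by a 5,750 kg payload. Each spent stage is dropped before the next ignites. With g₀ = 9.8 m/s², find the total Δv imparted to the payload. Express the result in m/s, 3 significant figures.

Δv ≈ 7430 m/s

Ignition mass of stage 1 = 109,000+13,600 + 21,200+3,440 + 5,750 = 152,990 kg.
Stage 1: m₀ = 152,990 kg, m_f = 152,990 − 109,000 = 43,990 kg; Δv = 345×9.8×ln(3.478) = 3381.0×1.2464 ≈ 4214 m/s.
Stage 2: m₀ = 30,390 kg, m_f = 30,390 − 21,200 = 9,190 kg; Δv = 274×9.8×ln(3.307) = 2685.2×1.1960 ≈ 3211 m/s.
Total Δv = 4214 + 3211 = 7425 m/s.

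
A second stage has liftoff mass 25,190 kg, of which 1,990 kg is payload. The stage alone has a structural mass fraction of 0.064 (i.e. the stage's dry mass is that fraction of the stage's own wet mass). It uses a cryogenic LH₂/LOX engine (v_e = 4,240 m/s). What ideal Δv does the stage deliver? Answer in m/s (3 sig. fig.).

Δv ≈ 8400 m/s

Stage wet mass = m₀ − payload = 25,190 − 1,990 = 23,200 kg.
Stage dry mass = ε × stage wet mass = 0.064 × 23,200 = 1,484.8 kg.
Burnout mass m_f = stage dry + payload = 1,484.8 + 1,990 = 3,474.8 kg.
From the ideal rocket equation, Δv = v_e · ln(25,190/3,474.8) = 4240.0 × ln(7.249) = 4240.0 × 1.9809 ≈ 8399 m/s.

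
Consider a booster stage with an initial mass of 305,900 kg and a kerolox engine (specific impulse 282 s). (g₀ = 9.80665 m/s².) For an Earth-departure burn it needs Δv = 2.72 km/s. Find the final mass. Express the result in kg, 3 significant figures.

final mass ≈ 114000 kg

v_e = Isp · g₀ = 282 × 9.80665 = 2765.5 m/s.
m₀/m_f = exp(Δv / v_e) = exp(2720 / 2765.5) = exp(0.9836) = 2.6739.
m_f = m₀ / 2.6739 = 305,900 / 2.6739 = 114,402 kg.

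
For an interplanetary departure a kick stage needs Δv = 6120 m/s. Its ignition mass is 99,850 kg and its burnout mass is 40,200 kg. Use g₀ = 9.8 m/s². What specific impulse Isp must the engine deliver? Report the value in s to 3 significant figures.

Isp ≈ 686 s

ln(m₀/m_f) = ln(99850/40200) = ln(2.484) = 0.9098.
Rocket equation: v_e = Δv / ln(m₀/m_f) = 6120 / 0.9098 = 6726.7 m/s.
Isp = v_e / g₀ = 6726.7 / 9.8 = 686.4 s.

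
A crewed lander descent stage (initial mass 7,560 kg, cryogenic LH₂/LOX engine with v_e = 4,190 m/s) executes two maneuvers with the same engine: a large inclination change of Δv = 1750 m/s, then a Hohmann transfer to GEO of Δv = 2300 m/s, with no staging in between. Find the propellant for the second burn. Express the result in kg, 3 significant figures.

propellant for the second burn ≈ 2100 kg

After the first burn: m = 7560 × exp(−1750/4190.0) = 7560 × 0.65859 = 4,978.94 kg.
After the second burn: m = 4,978.94 × exp(−2300/4190.0) = 4,978.94 × 0.57757 = 2,875.69 kg.
Second-burn propellant = 4,978.94 − 2,875.69 = 2,103.25 kg.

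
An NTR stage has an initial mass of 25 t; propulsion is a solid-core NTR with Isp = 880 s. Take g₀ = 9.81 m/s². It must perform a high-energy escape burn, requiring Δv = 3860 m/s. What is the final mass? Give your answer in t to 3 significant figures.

final mass ≈ 16.0 t

v_e = Isp · g₀ = 880 × 9.81 = 8632.8 m/s.
m₀/m_f = exp(Δv / v_e) = exp(3860 / 8632.8) = exp(0.4471) = 1.5638.
m_f = m₀ / 1.5638 = 25 / 1.5638 = 15.9867 t.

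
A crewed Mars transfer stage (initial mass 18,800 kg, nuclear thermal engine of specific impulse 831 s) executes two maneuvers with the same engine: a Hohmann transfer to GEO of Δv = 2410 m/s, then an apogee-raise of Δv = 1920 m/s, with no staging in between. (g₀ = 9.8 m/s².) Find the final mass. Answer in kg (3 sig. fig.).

v_e = Isp · g₀ = 831 × 9.8 = 8143.8 m/s.
After the first burn: m = 18800 × exp(−2410/8143.8) = 18800 × 0.74384 = 13,984.2 kg.
After the second burn: m = 13,984.2 × exp(−1920/8143.8) = 13,984.2 × 0.78997 = 11,047.1 kg.

final mass ≈ 11000 kg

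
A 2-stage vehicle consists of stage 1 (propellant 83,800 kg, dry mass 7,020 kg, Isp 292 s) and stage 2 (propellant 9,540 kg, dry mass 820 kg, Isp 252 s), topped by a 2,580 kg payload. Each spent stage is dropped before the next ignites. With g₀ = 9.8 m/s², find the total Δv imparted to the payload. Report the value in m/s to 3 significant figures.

Δv ≈ 8020 m/s

Ignition mass of stage 1 = 83,800+7,020 + 9,540+820 + 2,580 = 103,760 kg.
Stage 1: m₀ = 103,760 kg, m_f = 103,760 − 83,800 = 19,960 kg; Δv = 292×9.8×ln(5.198) = 2861.6×1.6484 ≈ 4717 m/s.
Stage 2: m₀ = 12,940 kg, m_f = 12,940 − 9,540 = 3,400 kg; Δv = 252×9.8×ln(3.806) = 2469.6×1.3365 ≈ 3301 m/s.
Total Δv = 4717 + 3301 = 8018 m/s.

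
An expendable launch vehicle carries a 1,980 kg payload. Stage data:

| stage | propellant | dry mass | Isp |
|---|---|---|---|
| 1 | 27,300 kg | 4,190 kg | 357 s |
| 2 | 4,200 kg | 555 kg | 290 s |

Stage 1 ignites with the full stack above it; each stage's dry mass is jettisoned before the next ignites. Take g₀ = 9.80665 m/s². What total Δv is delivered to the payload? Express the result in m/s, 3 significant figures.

Ignition mass of stage 1 = 27,300+4,190 + 4,200+555 + 1,980 = 38,225 kg.
Stage 1: m₀ = 38,225 kg, m_f = 38,225 − 27,300 = 10,925 kg; Δv = 357×9.80665×ln(3.499) = 3501.0×1.2524 ≈ 4385 m/s.
Stage 2: m₀ = 6,735 kg, m_f = 6,735 − 4,200 = 2,535 kg; Δv = 290×9.80665×ln(2.657) = 2843.9×0.9771 ≈ 2779 m/s.
Total Δv = 4385 + 2779 = 7164 m/s.

Δv ≈ 7160 m/s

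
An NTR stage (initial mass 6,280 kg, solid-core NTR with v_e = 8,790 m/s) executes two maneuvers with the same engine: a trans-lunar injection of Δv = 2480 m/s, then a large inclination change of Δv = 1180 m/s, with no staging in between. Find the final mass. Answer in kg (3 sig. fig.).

After the first burn: m = 6280 × exp(−2480/8790.0) = 6280 × 0.75417 = 4,736.19 kg.
After the second burn: m = 4,736.19 × exp(−1180/8790.0) = 4,736.19 × 0.87438 = 4,141.23 kg.

final mass ≈ 4140 kg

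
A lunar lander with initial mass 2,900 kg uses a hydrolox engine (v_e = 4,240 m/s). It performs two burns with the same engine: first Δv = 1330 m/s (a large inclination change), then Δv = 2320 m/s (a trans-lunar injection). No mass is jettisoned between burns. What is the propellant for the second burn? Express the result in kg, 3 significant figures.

After the first burn: m = 2900 × exp(−1330/4240.0) = 2900 × 0.73075 = 2,119.18 kg.
After the second burn: m = 2,119.18 × exp(−2320/4240.0) = 2,119.18 × 0.57859 = 1,226.14 kg.
Second-burn propellant = 2,119.18 − 1,226.14 = 893.04 kg.

propellant for the second burn ≈ 893 kg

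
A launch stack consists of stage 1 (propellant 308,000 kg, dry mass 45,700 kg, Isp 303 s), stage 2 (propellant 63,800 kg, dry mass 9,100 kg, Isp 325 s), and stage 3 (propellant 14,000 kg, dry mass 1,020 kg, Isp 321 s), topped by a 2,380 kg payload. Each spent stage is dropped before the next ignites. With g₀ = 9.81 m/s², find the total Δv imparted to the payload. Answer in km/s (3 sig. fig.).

Δv ≈ 12.6 km/s

Ignition mass of stage 1 = 308,000+45,700 + 63,800+9,100 + 14,000+1,020 + 2,380 = 444,000 kg.
Stage 1: m₀ = 444,000 kg, m_f = 444,000 − 308,000 = 136,000 kg; Δv = 303×9.81×ln(3.265) = 2972.4×1.1832 ≈ 3517 m/s.
Stage 2: m₀ = 90,300 kg, m_f = 90,300 − 63,800 = 26,500 kg; Δv = 325×9.81×ln(3.408) = 3188.2×1.2260 ≈ 3909 m/s.
Stage 3: m₀ = 17,400 kg, m_f = 17,400 − 14,000 = 3,400 kg; Δv = 321×9.81×ln(5.118) = 3149.0×1.6327 ≈ 5141 m/s.
Total Δv = 3517 + 3909 + 5141 = 12567 m/s.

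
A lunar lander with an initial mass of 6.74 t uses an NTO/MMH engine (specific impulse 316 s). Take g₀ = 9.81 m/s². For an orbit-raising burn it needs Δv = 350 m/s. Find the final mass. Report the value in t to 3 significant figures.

v_e = Isp · g₀ = 316 × 9.81 = 3100.0 m/s.
By the Tsiolkovsky rocket equation, m₀/m_f = exp(Δv / v_e) = exp(350 / 3100.0) = exp(0.1129) = 1.1195.
m_f = m₀ / 1.1195 = 6.74 / 1.1195 = 6.02054 t.

final mass ≈ 6.02 t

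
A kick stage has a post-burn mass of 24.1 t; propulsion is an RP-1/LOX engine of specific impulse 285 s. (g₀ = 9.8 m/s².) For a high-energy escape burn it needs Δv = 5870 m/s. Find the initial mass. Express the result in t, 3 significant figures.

v_e = Isp · g₀ = 285 × 9.8 = 2793.0 m/s.
m₀/m_f = exp(Δv / v_e) = exp(5870 / 2793.0) = exp(2.1017) = 8.1799.
m₀ = m_f × 8.1799 = 24.1 × 8.1799 = 197.136 t.

initial mass ≈ 197 t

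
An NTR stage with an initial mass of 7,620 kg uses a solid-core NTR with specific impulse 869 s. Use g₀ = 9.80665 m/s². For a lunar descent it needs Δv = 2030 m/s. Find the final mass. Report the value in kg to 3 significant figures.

v_e = Isp · g₀ = 869 × 9.80665 = 8522.0 m/s.
Rocket equation: m₀/m_f = exp(Δv / v_e) = exp(2030 / 8522.0) = exp(0.2382) = 1.2690.
m_f = m₀ / 1.2690 = 7,620 / 1.2690 = 6,004.73 kg.

final mass ≈ 6000 kg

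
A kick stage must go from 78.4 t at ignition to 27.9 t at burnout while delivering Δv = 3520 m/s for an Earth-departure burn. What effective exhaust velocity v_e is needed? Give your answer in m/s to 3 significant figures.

ln(m₀/m_f) = ln(78400/27900) = ln(2.81) = 1.0332.
v_e = Δv / ln(m₀/m_f) = 3520 / 1.0332 = 3406.9 m/s.

v_e ≈ 3410 m/s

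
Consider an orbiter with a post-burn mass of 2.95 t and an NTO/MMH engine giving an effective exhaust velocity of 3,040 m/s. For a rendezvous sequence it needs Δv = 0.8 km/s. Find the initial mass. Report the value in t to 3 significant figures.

initial mass ≈ 3.84 t

m₀/m_f = exp(Δv / v_e) = exp(800 / 3040.0) = exp(0.2632) = 1.3010.
m₀ = m_f × 1.3010 = 2.95 × 1.3010 = 3.83795 t.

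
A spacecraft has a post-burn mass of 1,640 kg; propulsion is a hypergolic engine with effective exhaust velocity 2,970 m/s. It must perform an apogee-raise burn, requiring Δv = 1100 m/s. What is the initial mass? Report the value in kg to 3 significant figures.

initial mass ≈ 2380 kg

By the Tsiolkovsky rocket equation, m₀/m_f = exp(Δv / v_e) = exp(1100 / 2970.0) = exp(0.3704) = 1.4483.
m₀ = m_f × 1.4483 = 1,640 × 1.4483 = 2,375.21 kg.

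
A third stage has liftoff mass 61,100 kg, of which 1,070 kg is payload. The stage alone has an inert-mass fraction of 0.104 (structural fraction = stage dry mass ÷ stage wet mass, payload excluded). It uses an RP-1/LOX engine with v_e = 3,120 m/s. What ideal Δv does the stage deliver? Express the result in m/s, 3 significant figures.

Stage wet mass = m₀ − payload = 61,100 − 1,070 = 60,030 kg.
Stage dry mass = ε × stage wet mass = 0.104 × 60,030 = 6,243.12 kg.
Burnout mass m_f = stage dry + payload = 6,243.12 + 1,070 = 7,313.12 kg.
By the Tsiolkovsky rocket equation, Δv = v_e · ln(61,100/7,313.12) = 3120.0 × ln(8.355) = 3120.0 × 2.1228 ≈ 6623 m/s.

Δv ≈ 6620 m/s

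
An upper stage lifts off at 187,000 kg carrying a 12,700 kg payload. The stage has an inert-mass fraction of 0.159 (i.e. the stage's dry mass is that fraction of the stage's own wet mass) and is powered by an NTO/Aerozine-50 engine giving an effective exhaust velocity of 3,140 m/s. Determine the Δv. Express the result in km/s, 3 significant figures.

Stage wet mass = m₀ − payload = 187,000 − 12,700 = 174,300 kg.
Stage dry mass = ε × stage wet mass = 0.159 × 174,300 = 27,713.7 kg.
Burnout mass m_f = stage dry + payload = 27,713.7 + 12,700 = 40,413.7 kg.
Δv = v_e · ln(187,000/40,413.7) = 3140.0 × ln(4.627) = 3140.0 × 1.5319 ≈ 4810 m/s.

Δv ≈ 4.81 km/s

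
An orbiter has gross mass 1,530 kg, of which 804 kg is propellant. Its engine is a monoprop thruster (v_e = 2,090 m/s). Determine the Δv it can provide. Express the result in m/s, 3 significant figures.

m_f = m₀ − m_prop = 1,530 − 804 = 726 kg.
Δv = v_e · ln(m₀/m_f) = 2090.0 × ln(2.107) = 2090.0 × 0.7455 ≈ 1558.0 m/s.

Δv ≈ 1560 m/s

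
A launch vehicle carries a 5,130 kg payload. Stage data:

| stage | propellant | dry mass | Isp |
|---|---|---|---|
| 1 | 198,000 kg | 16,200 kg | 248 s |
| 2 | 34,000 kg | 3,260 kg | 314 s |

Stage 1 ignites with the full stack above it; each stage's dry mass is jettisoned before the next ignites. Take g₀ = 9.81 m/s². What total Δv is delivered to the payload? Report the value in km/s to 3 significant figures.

Ignition mass of stage 1 = 198,000+16,200 + 34,000+3,260 + 5,130 = 256,590 kg.
Stage 1: m₀ = 256,590 kg, m_f = 256,590 − 198,000 = 58,590 kg; Δv = 248×9.81×ln(4.379) = 2432.9×1.4769 ≈ 3593 m/s.
Stage 2: m₀ = 42,390 kg, m_f = 42,390 − 34,000 = 8,390 kg; Δv = 314×9.81×ln(5.052) = 3080.3×1.6199 ≈ 4990 m/s.
Total Δv = 3593 + 4990 = 8583 m/s.

Δv ≈ 8.58 km/s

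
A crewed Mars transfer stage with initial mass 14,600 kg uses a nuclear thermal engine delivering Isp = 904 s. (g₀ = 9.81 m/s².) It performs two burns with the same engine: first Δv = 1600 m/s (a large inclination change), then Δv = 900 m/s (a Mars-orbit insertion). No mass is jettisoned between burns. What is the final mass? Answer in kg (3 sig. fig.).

final mass ≈ 11000 kg

v_e = Isp · g₀ = 904 × 9.81 = 8868.2 m/s.
After the first burn: m = 14600 × exp(−1600/8868.2) = 14600 × 0.83492 = 12,189.8 kg.
After the second burn: m = 12,189.8 × exp(−900/8868.2) = 12,189.8 × 0.90349 = 11,013.4 kg.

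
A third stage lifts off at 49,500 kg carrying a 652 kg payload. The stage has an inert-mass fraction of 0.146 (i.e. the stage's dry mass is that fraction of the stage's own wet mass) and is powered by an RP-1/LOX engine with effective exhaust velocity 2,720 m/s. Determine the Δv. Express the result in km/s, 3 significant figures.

Δv ≈ 5.03 km/s

Stage wet mass = m₀ − payload = 49,500 − 652 = 48,848 kg.
Stage dry mass = ε × stage wet mass = 0.146 × 48,848 = 7,131.81 kg.
Burnout mass m_f = stage dry + payload = 7,131.81 + 652 = 7,783.81 kg.
From the ideal rocket equation, Δv = v_e · ln(49,500/7,783.81) = 2720.0 × ln(6.359) = 2720.0 × 1.8499 ≈ 5032 m/s.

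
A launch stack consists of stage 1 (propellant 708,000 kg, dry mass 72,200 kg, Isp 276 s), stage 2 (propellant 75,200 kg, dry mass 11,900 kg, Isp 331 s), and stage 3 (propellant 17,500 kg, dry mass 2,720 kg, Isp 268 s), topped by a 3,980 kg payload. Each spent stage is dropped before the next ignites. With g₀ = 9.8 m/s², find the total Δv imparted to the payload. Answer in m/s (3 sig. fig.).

Ignition mass of stage 1 = 708,000+72,200 + 75,200+11,900 + 17,500+2,720 + 3,980 = 891,500 kg.
Stage 1: m₀ = 891,500 kg, m_f = 891,500 − 708,000 = 183,500 kg; Δv = 276×9.8×ln(4.858) = 2704.8×1.5807 ≈ 4275 m/s.
Stage 2: m₀ = 111,300 kg, m_f = 111,300 − 75,200 = 36,100 kg; Δv = 331×9.8×ln(3.083) = 3243.8×1.1259 ≈ 3652 m/s.
Stage 3: m₀ = 24,200 kg, m_f = 24,200 − 17,500 = 6,700 kg; Δv = 268×9.8×ln(3.612) = 2626.4×1.2842 ≈ 3373 m/s.
Total Δv = 4275 + 3652 + 3373 = 11300 m/s.

Δv ≈ 11300 m/s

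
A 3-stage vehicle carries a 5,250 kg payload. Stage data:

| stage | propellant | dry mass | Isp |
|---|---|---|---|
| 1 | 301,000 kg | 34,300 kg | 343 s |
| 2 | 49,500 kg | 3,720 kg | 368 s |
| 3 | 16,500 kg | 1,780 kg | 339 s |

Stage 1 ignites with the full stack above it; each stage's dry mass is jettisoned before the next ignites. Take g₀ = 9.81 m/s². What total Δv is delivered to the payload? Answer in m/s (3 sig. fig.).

Ignition mass of stage 1 = 301,000+34,300 + 49,500+3,720 + 16,500+1,780 + 5,250 = 412,050 kg.
Stage 1: m₀ = 412,050 kg, m_f = 412,050 − 301,000 = 111,050 kg; Δv = 343×9.81×ln(3.71) = 3364.8×1.3112 ≈ 4412 m/s.
Stage 2: m₀ = 76,750 kg, m_f = 76,750 − 49,500 = 27,250 kg; Δv = 368×9.81×ln(2.817) = 3610.1×1.0355 ≈ 3738 m/s.
Stage 3: m₀ = 23,530 kg, m_f = 23,530 − 16,500 = 7,030 kg; Δv = 339×9.81×ln(3.347) = 3325.6×1.2081 ≈ 4018 m/s.
Total Δv = 4412 + 3738 + 4018 = 12168 m/s.

Δv ≈ 12200 m/s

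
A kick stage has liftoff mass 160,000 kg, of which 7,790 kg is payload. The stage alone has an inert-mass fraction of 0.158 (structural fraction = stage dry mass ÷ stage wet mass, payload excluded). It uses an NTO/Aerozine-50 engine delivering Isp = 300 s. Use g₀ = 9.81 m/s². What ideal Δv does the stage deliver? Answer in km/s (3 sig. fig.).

Stage wet mass = m₀ − payload = 160,000 − 7,790 = 152,210 kg.
Stage dry mass = ε × stage wet mass = 0.158 × 152,210 = 24,049.2 kg.
Burnout mass m_f = stage dry + payload = 24,049.2 + 7,790 = 31,839.2 kg.
v_e = Isp · g₀ = 300 × 9.81 = 2943.0 m/s.
Rocket equation: Δv = v_e · ln(160,000/31,839.2) = 2943.0 × ln(5.025) = 2943.0 × 1.6145 ≈ 4751 m/s.

Δv ≈ 4.75 km/s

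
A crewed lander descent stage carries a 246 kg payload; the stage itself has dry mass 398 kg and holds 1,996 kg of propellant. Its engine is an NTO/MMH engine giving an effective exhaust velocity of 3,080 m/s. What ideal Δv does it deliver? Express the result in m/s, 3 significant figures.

m₀ = payload + dry + propellant = 246 + 398 + 1,996 = 2,640 kg.
m_f = payload + dry = 246 + 398 = 644 kg.
Δv = v_e · ln(m₀/m_f) = 3080.0 × ln(4.099) = 3080.0 × 1.4108 ≈ 4345.4 m/s.

Δv ≈ 4350 m/s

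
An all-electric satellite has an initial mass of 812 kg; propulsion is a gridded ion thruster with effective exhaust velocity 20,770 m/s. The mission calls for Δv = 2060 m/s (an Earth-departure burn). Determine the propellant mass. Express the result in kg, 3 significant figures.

propellant mass ≈ 76.7 kg

Using Δv = v_e ln(m₀/m_f): m₀/m_f = exp(Δv / v_e) = exp(2060 / 20770.0) = exp(0.0992) = 1.1043.
m_f = 812 / 1.1043 = 735.307 kg, so propellant = m₀ − m_f = 812 − 735.307 = 76.693 kg.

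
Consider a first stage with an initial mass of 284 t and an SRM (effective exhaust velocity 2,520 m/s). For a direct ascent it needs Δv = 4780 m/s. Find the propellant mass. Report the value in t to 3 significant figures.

propellant mass ≈ 241 t

m₀/m_f = exp(Δv / v_e) = exp(4780 / 2520.0) = exp(1.8968) = 6.6647.
m_f = 284 / 6.6647 = 42.6126 t, so propellant = m₀ − m_f = 284 − 42.6126 = 241.3874 t.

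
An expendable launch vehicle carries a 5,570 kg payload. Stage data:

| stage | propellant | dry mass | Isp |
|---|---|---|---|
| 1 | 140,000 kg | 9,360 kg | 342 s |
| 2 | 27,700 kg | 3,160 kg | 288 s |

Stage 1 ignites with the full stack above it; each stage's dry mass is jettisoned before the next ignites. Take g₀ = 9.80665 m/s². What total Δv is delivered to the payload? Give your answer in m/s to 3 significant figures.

Δv ≈ 8730 m/s

Ignition mass of stage 1 = 140,000+9,360 + 27,700+3,160 + 5,570 = 185,790 kg.
Stage 1: m₀ = 185,790 kg, m_f = 185,790 − 140,000 = 45,790 kg; Δv = 342×9.80665×ln(4.057) = 3353.9×1.4006 ≈ 4697 m/s.
Stage 2: m₀ = 36,430 kg, m_f = 36,430 − 27,700 = 8,730 kg; Δv = 288×9.80665×ln(4.173) = 2824.3×1.4286 ≈ 4035 m/s.
Total Δv = 4697 + 4035 = 8732 m/s.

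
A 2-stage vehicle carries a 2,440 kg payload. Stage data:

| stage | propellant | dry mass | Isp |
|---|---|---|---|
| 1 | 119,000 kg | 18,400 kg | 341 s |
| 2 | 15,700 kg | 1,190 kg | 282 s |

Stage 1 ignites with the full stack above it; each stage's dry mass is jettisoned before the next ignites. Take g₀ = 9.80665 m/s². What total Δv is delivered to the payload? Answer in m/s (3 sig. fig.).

Δv ≈ 9390 m/s

Ignition mass of stage 1 = 119,000+18,400 + 15,700+1,190 + 2,440 = 156,730 kg.
Stage 1: m₀ = 156,730 kg, m_f = 156,730 − 119,000 = 37,730 kg; Δv = 341×9.80665×ln(4.154) = 3344.1×1.4241 ≈ 4762 m/s.
Stage 2: m₀ = 19,330 kg, m_f = 19,330 − 15,700 = 3,630 kg; Δv = 282×9.80665×ln(5.325) = 2765.5×1.6724 ≈ 4625 m/s.
Total Δv = 4762 + 4625 = 9387 m/s.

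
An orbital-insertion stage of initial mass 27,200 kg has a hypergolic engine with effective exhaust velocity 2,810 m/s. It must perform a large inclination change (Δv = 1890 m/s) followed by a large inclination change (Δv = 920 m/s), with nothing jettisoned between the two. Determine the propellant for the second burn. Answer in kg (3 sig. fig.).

After the first burn: m = 27200 × exp(−1890/2810.0) = 27200 × 0.51038 = 13,882.3 kg.
After the second burn: m = 13,882.3 × exp(−920/2810.0) = 13,882.3 × 0.72079 = 10,006.2 kg.
Second-burn propellant = 13,882.3 − 10,006.2 = 3,876.1 kg.

propellant for the second burn ≈ 3880 kg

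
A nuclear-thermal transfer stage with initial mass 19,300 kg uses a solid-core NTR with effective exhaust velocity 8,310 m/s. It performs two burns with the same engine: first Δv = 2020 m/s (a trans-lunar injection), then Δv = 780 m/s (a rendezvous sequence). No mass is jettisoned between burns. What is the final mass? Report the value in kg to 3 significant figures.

After the first burn: m = 19300 × exp(−2020/8310.0) = 19300 × 0.78421 = 15,135.3 kg.
After the second burn: m = 15,135.3 × exp(−780/8310.0) = 15,135.3 × 0.91041 = 13,779.3 kg.

final mass ≈ 13800 kg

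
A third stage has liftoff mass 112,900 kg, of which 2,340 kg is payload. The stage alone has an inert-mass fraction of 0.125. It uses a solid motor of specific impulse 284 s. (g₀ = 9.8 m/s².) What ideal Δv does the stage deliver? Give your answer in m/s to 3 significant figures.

Stage wet mass = m₀ − payload = 112,900 − 2,340 = 110,560 kg.
Stage dry mass = ε × stage wet mass = 0.125 × 110,560 = 13,820 kg.
Burnout mass m_f = stage dry + payload = 13,820 + 2,340 = 16,160 kg.
v_e = Isp · g₀ = 284 × 9.8 = 2783.2 m/s.
Rocket equation: Δv = v_e · ln(112,900/16,160) = 2783.2 × ln(6.986) = 2783.2 × 1.9440 ≈ 5410 m/s.

Δv ≈ 5410 m/s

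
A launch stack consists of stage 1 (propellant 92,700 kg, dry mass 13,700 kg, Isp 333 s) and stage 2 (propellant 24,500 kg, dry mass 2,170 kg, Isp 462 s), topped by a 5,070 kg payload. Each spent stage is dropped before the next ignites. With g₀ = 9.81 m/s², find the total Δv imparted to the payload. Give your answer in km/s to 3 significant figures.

Δv ≈ 10.3 km/s

Ignition mass of stage 1 = 92,700+13,700 + 24,500+2,170 + 5,070 = 138,140 kg.
Stage 1: m₀ = 138,140 kg, m_f = 138,140 − 92,700 = 45,440 kg; Δv = 333×9.81×ln(3.04) = 3266.7×1.1119 ≈ 3632 m/s.
Stage 2: m₀ = 31,740 kg, m_f = 31,740 − 24,500 = 7,240 kg; Δv = 462×9.81×ln(4.384) = 4532.2×1.4780 ≈ 6698 m/s.
Total Δv = 3632 + 6698 = 10330 m/s.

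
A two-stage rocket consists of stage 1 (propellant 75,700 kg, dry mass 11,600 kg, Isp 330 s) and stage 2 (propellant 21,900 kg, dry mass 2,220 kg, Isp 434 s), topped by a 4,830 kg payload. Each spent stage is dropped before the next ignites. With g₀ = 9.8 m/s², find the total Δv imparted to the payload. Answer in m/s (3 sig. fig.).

Ignition mass of stage 1 = 75,700+11,600 + 21,900+2,220 + 4,830 = 116,250 kg.
Stage 1: m₀ = 116,250 kg, m_f = 116,250 − 75,700 = 40,550 kg; Δv = 330×9.8×ln(2.867) = 3234.0×1.0532 ≈ 3406 m/s.
Stage 2: m₀ = 28,950 kg, m_f = 28,950 − 21,900 = 7,050 kg; Δv = 434×9.8×ln(4.106) = 4253.2×1.4125 ≈ 6008 m/s.
Total Δv = 3406 + 6008 = 9414 m/s.

Δv ≈ 9410 m/s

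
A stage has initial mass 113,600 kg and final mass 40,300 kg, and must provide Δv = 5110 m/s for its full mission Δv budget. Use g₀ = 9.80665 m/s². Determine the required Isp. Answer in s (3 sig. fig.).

ln(m₀/m_f) = ln(113600/40300) = ln(2.819) = 1.0363.
v_e = Δv / ln(m₀/m_f) = 5110 / 1.0363 = 4930.9 m/s.
Isp = v_e / g₀ = 4930.9 / 9.80665 = 502.8 s.

Isp ≈ 503 s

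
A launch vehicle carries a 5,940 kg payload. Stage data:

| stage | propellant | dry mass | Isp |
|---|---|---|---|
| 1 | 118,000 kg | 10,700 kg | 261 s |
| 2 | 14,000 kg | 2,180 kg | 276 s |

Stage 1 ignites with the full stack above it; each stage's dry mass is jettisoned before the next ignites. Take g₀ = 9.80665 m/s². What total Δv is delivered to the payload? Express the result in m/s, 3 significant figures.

Δv ≈ 6620 m/s

Ignition mass of stage 1 = 118,000+10,700 + 14,000+2,180 + 5,940 = 150,820 kg.
Stage 1: m₀ = 150,820 kg, m_f = 150,820 − 118,000 = 32,820 kg; Δv = 261×9.80665×ln(4.595) = 2559.5×1.5250 ≈ 3903 m/s.
Stage 2: m₀ = 22,120 kg, m_f = 22,120 − 14,000 = 8,120 kg; Δv = 276×9.80665×ln(2.724) = 2706.6×1.0022 ≈ 2712 m/s.
Total Δv = 3903 + 2712 = 6615 m/s.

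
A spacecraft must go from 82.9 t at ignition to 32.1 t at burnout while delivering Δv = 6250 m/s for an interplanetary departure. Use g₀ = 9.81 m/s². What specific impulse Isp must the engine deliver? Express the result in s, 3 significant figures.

Isp ≈ 671 s

ln(m₀/m_f) = ln(82900/32100) = ln(2.583) = 0.9488.
v_e = Δv / ln(m₀/m_f) = 6250 / 0.9488 = 6587.4 m/s.
Isp = v_e / g₀ = 6587.4 / 9.81 = 671.5 s.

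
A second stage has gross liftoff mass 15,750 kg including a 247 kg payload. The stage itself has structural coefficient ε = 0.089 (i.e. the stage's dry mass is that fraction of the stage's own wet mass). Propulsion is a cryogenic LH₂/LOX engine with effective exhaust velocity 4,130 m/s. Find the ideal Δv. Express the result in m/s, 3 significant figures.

Stage wet mass = m₀ − payload = 15,750 − 247 = 15,503 kg.
Stage dry mass = ε × stage wet mass = 0.089 × 15,503 = 1,379.77 kg.
Burnout mass m_f = stage dry + payload = 1,379.77 + 247 = 1,626.77 kg.
Δv = v_e · ln(15,750/1,626.77) = 4130.0 × ln(9.682) = 4130.0 × 2.2702 ≈ 9376 m/s.

Δv ≈ 9380 m/s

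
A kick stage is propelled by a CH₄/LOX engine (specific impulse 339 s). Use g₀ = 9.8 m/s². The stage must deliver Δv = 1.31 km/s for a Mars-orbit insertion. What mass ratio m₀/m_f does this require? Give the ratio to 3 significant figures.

mass ratio ≈ 1.48

v_e = Isp · g₀ = 339 × 9.8 = 3322.2 m/s.
m₀/m_f = exp(Δv / v_e) = exp(1310 / 3322.2) = exp(0.3943) = 1.4834.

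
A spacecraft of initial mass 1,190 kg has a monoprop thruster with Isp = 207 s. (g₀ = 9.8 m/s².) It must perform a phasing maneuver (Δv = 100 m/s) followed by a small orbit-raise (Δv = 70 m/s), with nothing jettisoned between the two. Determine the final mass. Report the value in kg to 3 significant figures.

v_e = Isp · g₀ = 207 × 9.8 = 2028.6 m/s.
After the first burn: m = 1190 × exp(−100/2028.6) = 1190 × 0.95190 = 1,132.76 kg.
After the second burn: m = 1,132.76 × exp(−70/2028.6) = 1,132.76 × 0.96608 = 1,094.34 kg.

final mass ≈ 1090 kg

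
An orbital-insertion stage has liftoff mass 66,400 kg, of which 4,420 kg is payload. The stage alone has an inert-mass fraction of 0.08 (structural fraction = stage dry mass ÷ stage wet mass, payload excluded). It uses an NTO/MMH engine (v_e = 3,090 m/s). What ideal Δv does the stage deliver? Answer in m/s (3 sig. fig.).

Stage wet mass = m₀ − payload = 66,400 − 4,420 = 61,980 kg.
Stage dry mass = ε × stage wet mass = 0.08 × 61,980 = 4,958.4 kg.
Burnout mass m_f = stage dry + payload = 4,958.4 + 4,420 = 9,378.4 kg.
Δv = v_e · ln(66,400/9,378.4) = 3090.0 × ln(7.08) = 3090.0 × 1.9573 ≈ 6048 m/s.

Δv ≈ 6050 m/s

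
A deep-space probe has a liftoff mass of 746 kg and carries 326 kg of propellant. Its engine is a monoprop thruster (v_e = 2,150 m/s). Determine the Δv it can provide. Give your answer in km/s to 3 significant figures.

m_f = m₀ − m_prop = 746 − 326 = 420 kg.
From the ideal rocket equation, Δv = v_e · ln(m₀/m_f) = 2150.0 × ln(1.776) = 2150.0 × 0.5745 ≈ 1235.1 m/s.

Δv ≈ 1.24 km/s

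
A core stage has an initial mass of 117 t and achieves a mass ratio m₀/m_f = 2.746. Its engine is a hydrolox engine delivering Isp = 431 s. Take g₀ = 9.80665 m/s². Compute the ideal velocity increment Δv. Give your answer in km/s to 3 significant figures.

v_e = Isp · g₀ = 431 × 9.80665 = 4226.7 m/s.
Using Δv = v_e ln(m₀/m_f): Δv = v_e · ln(2.746) = 4226.7 × 1.0101 ≈ 4269.5 m/s.

Δv ≈ 4.27 km/s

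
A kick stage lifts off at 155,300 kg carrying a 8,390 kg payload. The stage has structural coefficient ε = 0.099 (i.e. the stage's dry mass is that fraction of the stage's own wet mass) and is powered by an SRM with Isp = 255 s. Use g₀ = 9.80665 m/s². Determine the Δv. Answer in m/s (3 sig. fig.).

Stage wet mass = m₀ − payload = 155,300 − 8,390 = 146,910 kg.
Stage dry mass = ε × stage wet mass = 0.099 × 146,910 = 14,544.1 kg.
Burnout mass m_f = stage dry + payload = 14,544.1 + 8,390 = 22,934.1 kg.
v_e = Isp · g₀ = 255 × 9.80665 = 2500.7 m/s.
From the ideal rocket equation, Δv = v_e · ln(155,300/22,934.1) = 2500.7 × ln(6.772) = 2500.7 × 1.9127 ≈ 4783 m/s.

Δv ≈ 4780 m/s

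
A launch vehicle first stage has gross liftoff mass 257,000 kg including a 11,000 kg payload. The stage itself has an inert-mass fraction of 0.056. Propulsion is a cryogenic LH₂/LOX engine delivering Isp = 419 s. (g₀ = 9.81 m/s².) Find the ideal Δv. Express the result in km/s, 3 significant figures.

Δv ≈ 9.62 km/s

Stage wet mass = m₀ − payload = 257,000 − 11,000 = 246,000 kg.
Stage dry mass = ε × stage wet mass = 0.056 × 246,000 = 13,776 kg.
Burnout mass m_f = stage dry + payload = 13,776 + 11,000 = 24,776 kg.
v_e = Isp · g₀ = 419 × 9.81 = 4110.4 m/s.
Δv = v_e · ln(257,000/24,776) = 4110.4 × ln(10.37) = 4110.4 × 2.3392 ≈ 9615 m/s.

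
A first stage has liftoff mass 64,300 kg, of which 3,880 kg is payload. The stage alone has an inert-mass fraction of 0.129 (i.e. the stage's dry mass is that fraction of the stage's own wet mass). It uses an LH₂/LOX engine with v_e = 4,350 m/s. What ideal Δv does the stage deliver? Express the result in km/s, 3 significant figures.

Δv ≈ 7.42 km/s

Stage wet mass = m₀ − payload = 64,300 − 3,880 = 60,420 kg.
Stage dry mass = ε × stage wet mass = 0.129 × 60,420 = 7,794.18 kg.
Burnout mass m_f = stage dry + payload = 7,794.18 + 3,880 = 11,674.18 kg.
Δv = v_e · ln(64,300/11,674.18) = 4350.0 × ln(5.508) = 4350.0 × 1.7062 ≈ 7422 m/s.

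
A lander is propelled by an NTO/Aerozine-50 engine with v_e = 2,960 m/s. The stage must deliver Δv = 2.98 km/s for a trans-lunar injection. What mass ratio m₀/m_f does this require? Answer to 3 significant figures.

mass ratio ≈ 2.74

By the Tsiolkovsky rocket equation, m₀/m_f = exp(Δv / v_e) = exp(2980 / 2960.0) = exp(1.0068) = 2.7367.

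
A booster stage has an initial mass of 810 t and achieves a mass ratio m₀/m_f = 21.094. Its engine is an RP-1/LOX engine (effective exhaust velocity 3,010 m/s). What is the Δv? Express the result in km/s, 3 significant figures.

Δv ≈ 9.18 km/s

Rocket equation: Δv = v_e · ln(21.094) = 3010.0 × 3.0490 ≈ 9177.5 m/s.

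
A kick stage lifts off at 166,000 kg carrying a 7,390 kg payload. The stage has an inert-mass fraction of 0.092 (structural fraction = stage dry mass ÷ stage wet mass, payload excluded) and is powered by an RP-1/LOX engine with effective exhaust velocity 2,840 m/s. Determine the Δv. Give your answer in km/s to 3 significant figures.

Stage wet mass = m₀ − payload = 166,000 − 7,390 = 158,610 kg.
Stage dry mass = ε × stage wet mass = 0.092 × 158,610 = 14,592.1 kg.
Burnout mass m_f = stage dry + payload = 14,592.1 + 7,390 = 21,982.1 kg.
Δv = v_e · ln(166,000/21,982.1) = 2840.0 × ln(7.552) = 2840.0 × 2.0218 ≈ 5742 m/s.

Δv ≈ 5.74 km/s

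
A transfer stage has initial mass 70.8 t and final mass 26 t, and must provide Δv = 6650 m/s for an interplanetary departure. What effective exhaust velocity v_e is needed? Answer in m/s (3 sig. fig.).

ln(m₀/m_f) = ln(70800/26000) = ln(2.723) = 1.0018.
v_e = Δv / ln(m₀/m_f) = 6650 / 1.0018 = 6638.3 m/s.

v_e ≈ 6640 m/s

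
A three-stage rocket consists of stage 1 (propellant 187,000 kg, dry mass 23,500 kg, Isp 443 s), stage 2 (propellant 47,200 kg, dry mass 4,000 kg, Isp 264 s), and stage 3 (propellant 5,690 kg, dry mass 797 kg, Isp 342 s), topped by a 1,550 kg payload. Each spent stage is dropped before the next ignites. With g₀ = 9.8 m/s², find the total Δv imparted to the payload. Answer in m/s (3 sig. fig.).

Ignition mass of stage 1 = 187,000+23,500 + 47,200+4,000 + 5,690+797 + 1,550 = 269,737 kg.
Stage 1: m₀ = 269,737 kg, m_f = 269,737 − 187,000 = 82,737 kg; Δv = 443×9.8×ln(3.26) = 4341.4×1.1818 ≈ 5131 m/s.
Stage 2: m₀ = 59,237 kg, m_f = 59,237 − 47,200 = 12,037 kg; Δv = 264×9.8×ln(4.921) = 2587.2×1.5936 ≈ 4123 m/s.
Stage 3: m₀ = 8,037 kg, m_f = 8,037 − 5,690 = 2,347 kg; Δv = 342×9.8×ln(3.424) = 3351.6×1.2309 ≈ 4126 m/s.
Total Δv = 5131 + 4123 + 4126 = 13380 m/s.

Δv ≈ 13400 m/s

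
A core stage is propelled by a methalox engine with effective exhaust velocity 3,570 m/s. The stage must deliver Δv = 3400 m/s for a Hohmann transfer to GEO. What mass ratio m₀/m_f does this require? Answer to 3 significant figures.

mass ratio ≈ 2.59

By the Tsiolkovsky rocket equation, m₀/m_f = exp(Δv / v_e) = exp(3400 / 3570.0) = exp(0.9524) = 2.5919.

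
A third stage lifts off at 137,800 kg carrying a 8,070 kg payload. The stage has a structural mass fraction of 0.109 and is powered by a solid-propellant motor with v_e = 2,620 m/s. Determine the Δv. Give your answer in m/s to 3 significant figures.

Δv ≈ 4780 m/s

Stage wet mass = m₀ − payload = 137,800 − 8,070 = 129,730 kg.
Stage dry mass = ε × stage wet mass = 0.109 × 129,730 = 14,140.6 kg.
Burnout mass m_f = stage dry + payload = 14,140.6 + 8,070 = 22,210.6 kg.
Using Δv = v_e ln(m₀/m_f): Δv = v_e · ln(137,800/22,210.6) = 2620.0 × ln(6.204) = 2620.0 × 1.8252 ≈ 4782 m/s.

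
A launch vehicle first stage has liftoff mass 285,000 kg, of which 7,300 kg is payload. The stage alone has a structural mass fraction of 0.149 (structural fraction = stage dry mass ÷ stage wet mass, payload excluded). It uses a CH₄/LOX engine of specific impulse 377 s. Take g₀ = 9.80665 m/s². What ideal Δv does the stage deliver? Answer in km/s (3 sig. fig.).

Stage wet mass = m₀ − payload = 285,000 − 7,300 = 277,700 kg.
Stage dry mass = ε × stage wet mass = 0.149 × 277,700 = 41,377.3 kg.
Burnout mass m_f = stage dry + payload = 41,377.3 + 7,300 = 48,677.3 kg.
v_e = Isp · g₀ = 377 × 9.80665 = 3697.1 m/s.
Rocket equation: Δv = v_e · ln(285,000/48,677.3) = 3697.1 × ln(5.855) = 3697.1 × 1.7673 ≈ 6534 m/s.

Δv ≈ 6.53 km/s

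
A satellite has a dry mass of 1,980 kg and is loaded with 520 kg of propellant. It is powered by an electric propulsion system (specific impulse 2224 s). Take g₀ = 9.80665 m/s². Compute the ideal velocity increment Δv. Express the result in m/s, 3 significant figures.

Δv ≈ 5090 m/s

v_e = Isp · g₀ = 2224 × 9.80665 = 21810.0 m/s.
m₀ = m_dry + m_prop = 1,980 + 520 = 2,500 kg.
Δv = v_e · ln(m₀/m_f) = 21810.0 × ln(1.263) = 21810.0 × 0.2332 ≈ 5086.0 m/s.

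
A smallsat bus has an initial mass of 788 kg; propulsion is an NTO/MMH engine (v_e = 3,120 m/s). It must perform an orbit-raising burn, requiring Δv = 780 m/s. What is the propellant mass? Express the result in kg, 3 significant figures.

propellant mass ≈ 174 kg

m₀/m_f = exp(Δv / v_e) = exp(780 / 3120.0) = exp(0.2500) = 1.2840.
m_f = 788 / 1.2840 = 613.707 kg, so propellant = m₀ − m_f = 788 − 613.707 = 174.293 kg.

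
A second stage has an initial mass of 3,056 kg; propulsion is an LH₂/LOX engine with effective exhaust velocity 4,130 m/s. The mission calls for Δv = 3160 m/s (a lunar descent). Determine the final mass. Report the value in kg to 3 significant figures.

final mass ≈ 1420 kg

By the Tsiolkovsky rocket equation, m₀/m_f = exp(Δv / v_e) = exp(3160 / 4130.0) = exp(0.7651) = 2.1493.
m_f = m₀ / 2.1493 = 3,056 / 2.1493 = 1,421.86 kg.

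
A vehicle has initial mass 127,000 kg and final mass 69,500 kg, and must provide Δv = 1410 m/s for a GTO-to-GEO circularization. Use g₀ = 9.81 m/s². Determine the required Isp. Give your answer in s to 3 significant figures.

ln(m₀/m_f) = ln(127000/69500) = ln(1.827) = 0.6029.
v_e = Δv / ln(m₀/m_f) = 1410 / 0.6029 = 2338.9 m/s.
Isp = v_e / g₀ = 2338.9 / 9.81 = 238.4 s.

Isp ≈ 238 s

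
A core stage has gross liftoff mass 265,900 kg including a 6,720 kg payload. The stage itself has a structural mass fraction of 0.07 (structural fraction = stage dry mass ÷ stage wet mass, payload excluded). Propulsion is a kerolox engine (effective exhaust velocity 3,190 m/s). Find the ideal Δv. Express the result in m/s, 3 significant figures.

Stage wet mass = m₀ − payload = 265,900 − 6,720 = 259,180 kg.
Stage dry mass = ε × stage wet mass = 0.07 × 259,180 = 18,142.6 kg.
Burnout mass m_f = stage dry + payload = 18,142.6 + 6,720 = 24,862.6 kg.
Δv = v_e · ln(265,900/24,862.6) = 3190.0 × ln(10.69) = 3190.0 × 2.3698 ≈ 7560 m/s.

Δv ≈ 7560 m/s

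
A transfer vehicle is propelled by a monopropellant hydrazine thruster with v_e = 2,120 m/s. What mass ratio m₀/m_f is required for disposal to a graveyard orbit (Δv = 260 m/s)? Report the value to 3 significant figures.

mass ratio ≈ 1.13

By the Tsiolkovsky rocket equation, m₀/m_f = exp(Δv / v_e) = exp(260 / 2120.0) = exp(0.1226) = 1.1305.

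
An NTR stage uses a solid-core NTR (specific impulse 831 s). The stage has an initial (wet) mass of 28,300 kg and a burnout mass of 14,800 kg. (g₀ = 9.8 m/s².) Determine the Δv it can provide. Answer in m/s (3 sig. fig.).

Δv ≈ 5280 m/s

v_e = Isp · g₀ = 831 × 9.8 = 8143.8 m/s.
From the ideal rocket equation, Δv = v_e · ln(m₀/m_f) = 8143.8 × ln(1.912) = 8143.8 × 0.6482 ≈ 5279.1 m/s.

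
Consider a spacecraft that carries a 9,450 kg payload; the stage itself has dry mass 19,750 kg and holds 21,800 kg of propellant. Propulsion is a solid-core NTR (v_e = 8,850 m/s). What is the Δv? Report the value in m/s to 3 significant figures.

Δv ≈ 4940 m/s

m₀ = payload + dry + propellant = 9,450 + 19,750 + 21,800 = 51,000 kg.
m_f = payload + dry = 9,450 + 19,750 = 29,200 kg.
Using Δv = v_e ln(m₀/m_f): Δv = v_e · ln(m₀/m_f) = 8850.0 × ln(1.747) = 8850.0 × 0.5577 ≈ 4935.3 m/s.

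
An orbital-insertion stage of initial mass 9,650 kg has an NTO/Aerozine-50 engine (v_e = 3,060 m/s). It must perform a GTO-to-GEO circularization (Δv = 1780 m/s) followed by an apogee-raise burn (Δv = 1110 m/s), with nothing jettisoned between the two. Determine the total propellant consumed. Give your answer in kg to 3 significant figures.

total propellant consumed ≈ 5900 kg

After the first burn: m = 9650 × exp(−1780/3060.0) = 9650 × 0.55895 = 5,393.87 kg.
After the second burn: m = 5,393.87 × exp(−1110/3060.0) = 5,393.87 × 0.69576 = 3,752.84 kg.
Total propellant = m₀ − m_final = 9650 − 3,752.84 = 5,897.16 kg.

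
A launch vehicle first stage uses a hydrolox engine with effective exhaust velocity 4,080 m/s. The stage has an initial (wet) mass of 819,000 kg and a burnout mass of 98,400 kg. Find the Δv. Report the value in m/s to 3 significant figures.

Δv ≈ 8650 m/s

Δv = v_e · ln(m₀/m_f) = 4080.0 × ln(8.323) = 4080.0 × 2.1190 ≈ 8645.7 m/s.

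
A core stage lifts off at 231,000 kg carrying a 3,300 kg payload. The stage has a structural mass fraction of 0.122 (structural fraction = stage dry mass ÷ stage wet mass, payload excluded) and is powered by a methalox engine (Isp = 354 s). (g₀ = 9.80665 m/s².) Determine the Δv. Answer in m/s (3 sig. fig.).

Δv ≈ 6960 m/s

Stage wet mass = m₀ − payload = 231,000 − 3,300 = 227,700 kg.
Stage dry mass = ε × stage wet mass = 0.122 × 227,700 = 27,779.4 kg.
Burnout mass m_f = stage dry + payload = 27,779.4 + 3,300 = 31,079.4 kg.
v_e = Isp · g₀ = 354 × 9.80665 = 3471.6 m/s.
Rocket equation: Δv = v_e · ln(231,000/31,079.4) = 3471.6 × ln(7.433) = 3471.6 × 2.0059 ≈ 6963 m/s.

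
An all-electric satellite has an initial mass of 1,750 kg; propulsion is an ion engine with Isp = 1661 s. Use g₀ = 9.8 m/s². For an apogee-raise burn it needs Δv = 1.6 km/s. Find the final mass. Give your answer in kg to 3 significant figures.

v_e = Isp · g₀ = 1661 × 9.8 = 16277.8 m/s.
By the Tsiolkovsky rocket equation, m₀/m_f = exp(Δv / v_e) = exp(1600 / 16277.8) = exp(0.0983) = 1.1033.
m_f = m₀ / 1.1033 = 1,750 / 1.1033 = 1,586.15 kg.

final mass ≈ 1590 kg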